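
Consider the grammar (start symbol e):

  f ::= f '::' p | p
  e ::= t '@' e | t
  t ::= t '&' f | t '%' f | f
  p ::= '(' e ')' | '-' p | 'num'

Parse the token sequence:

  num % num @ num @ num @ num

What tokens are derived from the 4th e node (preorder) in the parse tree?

[e [t [t [f [p num]]] % [f [p num]]] @ [e [t [f [p num]]] @ [e [t [f [p num]]] @ [e [t [f [p num]]]]]]]

num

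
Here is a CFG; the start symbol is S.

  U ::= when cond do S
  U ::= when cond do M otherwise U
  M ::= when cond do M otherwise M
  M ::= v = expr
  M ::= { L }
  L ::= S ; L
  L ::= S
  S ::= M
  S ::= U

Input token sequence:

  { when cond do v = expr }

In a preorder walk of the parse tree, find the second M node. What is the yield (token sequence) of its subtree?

v = expr

[S [M { [L [S [U when cond do [S [M v = expr]]]]] }]]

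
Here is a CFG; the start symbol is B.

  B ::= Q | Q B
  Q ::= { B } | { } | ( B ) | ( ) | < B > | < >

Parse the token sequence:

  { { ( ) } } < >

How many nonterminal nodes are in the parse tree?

[B [Q { [B [Q { [B [Q ( )]] }]] }] [B [Q < >]]]

8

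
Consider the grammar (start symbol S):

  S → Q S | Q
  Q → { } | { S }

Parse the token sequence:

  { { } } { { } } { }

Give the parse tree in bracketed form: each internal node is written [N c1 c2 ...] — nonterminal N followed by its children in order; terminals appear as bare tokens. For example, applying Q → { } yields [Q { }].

[S [Q { [S [Q { }]] }] [S [Q { [S [Q { }]] }] [S [Q { }]]]]

S
Q S
{ S } S
{ Q } S
{ { } } S
{ { } } Q S
{ { } } { S } S
{ { } } { Q } S
{ { } } { { } } S
{ { } } { { } } Q
{ { } } { { } } { }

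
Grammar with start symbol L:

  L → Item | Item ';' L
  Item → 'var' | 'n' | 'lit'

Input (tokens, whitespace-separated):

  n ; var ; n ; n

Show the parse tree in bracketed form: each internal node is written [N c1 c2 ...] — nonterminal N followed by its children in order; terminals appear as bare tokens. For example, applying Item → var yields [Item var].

L
Item ; L
n ; L
n ; Item ; L
n ; var ; L
n ; var ; Item ; L
n ; var ; n ; L
n ; var ; n ; Item
n ; var ; n ; n

[L [Item n] ; [L [Item var] ; [L [Item n] ; [L [Item n]]]]]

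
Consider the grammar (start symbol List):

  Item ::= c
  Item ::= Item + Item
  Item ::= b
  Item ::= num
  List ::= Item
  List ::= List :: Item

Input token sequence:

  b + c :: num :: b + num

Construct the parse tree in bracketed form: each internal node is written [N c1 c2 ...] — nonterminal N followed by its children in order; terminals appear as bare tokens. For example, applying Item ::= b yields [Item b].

List
List :: Item
List :: Item :: Item
Item :: Item :: Item
Item + Item :: Item :: Item
b + Item :: Item :: Item
b + c :: Item :: Item
b + c :: num :: Item
b + c :: num :: Item + Item
b + c :: num :: b + Item
b + c :: num :: b + num

[List [List [List [Item [Item b] + [Item c]]] :: [Item num]] :: [Item [Item b] + [Item num]]]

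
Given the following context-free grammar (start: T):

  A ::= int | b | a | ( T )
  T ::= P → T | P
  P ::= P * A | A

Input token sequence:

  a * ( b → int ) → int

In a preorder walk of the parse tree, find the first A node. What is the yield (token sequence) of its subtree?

a

[T [P [P [A a]] * [A ( [T [P [A b]] → [T [P [A int]]]] )]] → [T [P [A int]]]]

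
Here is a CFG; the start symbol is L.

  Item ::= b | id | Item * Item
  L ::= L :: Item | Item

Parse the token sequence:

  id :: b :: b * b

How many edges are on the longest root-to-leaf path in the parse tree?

4

[L [L [L [Item id]] :: [Item b]] :: [Item [Item b] * [Item b]]]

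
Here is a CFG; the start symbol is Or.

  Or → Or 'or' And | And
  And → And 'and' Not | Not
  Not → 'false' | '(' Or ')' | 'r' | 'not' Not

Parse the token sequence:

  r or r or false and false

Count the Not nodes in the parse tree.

4

[Or [Or [Or [And [Not r]]] or [And [Not r]]] or [And [And [Not false]] and [Not false]]]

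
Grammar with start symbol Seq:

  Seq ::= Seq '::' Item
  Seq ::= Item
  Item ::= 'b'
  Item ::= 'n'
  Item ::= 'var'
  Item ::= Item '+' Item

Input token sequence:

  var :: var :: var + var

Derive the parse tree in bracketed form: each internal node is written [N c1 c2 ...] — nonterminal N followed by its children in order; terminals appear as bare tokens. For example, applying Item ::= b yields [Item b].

Seq
Seq :: Item
Seq :: Item :: Item
Item :: Item :: Item
var :: Item :: Item
var :: var :: Item
var :: var :: Item + Item
var :: var :: var + Item
var :: var :: var + var

[Seq [Seq [Seq [Item var]] :: [Item var]] :: [Item [Item var] + [Item var]]]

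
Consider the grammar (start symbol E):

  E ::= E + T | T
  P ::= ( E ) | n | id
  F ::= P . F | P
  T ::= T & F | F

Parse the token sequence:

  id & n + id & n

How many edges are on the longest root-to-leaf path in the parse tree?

6

[E [E [T [T [F [P id]]] & [F [P n]]]] + [T [T [F [P id]]] & [F [P n]]]]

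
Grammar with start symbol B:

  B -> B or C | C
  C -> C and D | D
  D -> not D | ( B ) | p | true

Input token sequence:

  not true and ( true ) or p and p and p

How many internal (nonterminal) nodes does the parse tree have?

[B [B [C [C [D not [D true]]] and [D ( [B [C [D true]]] )]]] or [C [C [C [D p]] and [D p]] and [D p]]]

16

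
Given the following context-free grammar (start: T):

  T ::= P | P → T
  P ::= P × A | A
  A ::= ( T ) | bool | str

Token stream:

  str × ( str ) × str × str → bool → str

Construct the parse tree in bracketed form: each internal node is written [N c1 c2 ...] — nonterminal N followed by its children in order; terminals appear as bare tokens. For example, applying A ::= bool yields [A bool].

[T [P [P [P [P [A str]] × [A ( [T [P [A str]]] )]] × [A str]] × [A str]] → [T [P [A bool]] → [T [P [A str]]]]]

T
P → T
P × A → T
P × A × A → T
P × A × A × A → T
A × A × A × A → T
str × A × A × A → T
str × ( T ) × A × A → T
str × ( P ) × A × A → T
str × ( A ) × A × A → T
str × ( str ) × A × A → T
str × ( str ) × str × A → T
str × ( str ) × str × str → T
str × ( str ) × str × str → P → T
str × ( str ) × str × str → A → T
str × ( str ) × str × str → bool → T
str × ( str ) × str × str → bool → P
str × ( str ) × str × str → bool → A
str × ( str ) × str × str → bool → str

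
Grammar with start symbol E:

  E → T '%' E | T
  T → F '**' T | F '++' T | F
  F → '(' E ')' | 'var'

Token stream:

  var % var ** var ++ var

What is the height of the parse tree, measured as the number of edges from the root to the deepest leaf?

[E [T [F var]] % [E [T [F var] ** [T [F var] ++ [T [F var]]]]]]

6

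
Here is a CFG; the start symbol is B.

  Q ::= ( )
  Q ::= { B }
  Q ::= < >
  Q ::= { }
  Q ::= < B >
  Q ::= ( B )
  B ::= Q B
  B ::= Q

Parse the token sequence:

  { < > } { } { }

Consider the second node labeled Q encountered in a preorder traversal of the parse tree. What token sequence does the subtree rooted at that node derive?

< >

[B [Q { [B [Q < >]] }] [B [Q { }] [B [Q { }]]]]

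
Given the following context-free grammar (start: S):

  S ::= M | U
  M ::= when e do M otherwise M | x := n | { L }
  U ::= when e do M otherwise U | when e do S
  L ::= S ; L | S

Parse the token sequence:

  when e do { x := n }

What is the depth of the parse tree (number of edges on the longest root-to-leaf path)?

7

[S [U when e do [S [M { [L [S [M x := n]]] }]]]]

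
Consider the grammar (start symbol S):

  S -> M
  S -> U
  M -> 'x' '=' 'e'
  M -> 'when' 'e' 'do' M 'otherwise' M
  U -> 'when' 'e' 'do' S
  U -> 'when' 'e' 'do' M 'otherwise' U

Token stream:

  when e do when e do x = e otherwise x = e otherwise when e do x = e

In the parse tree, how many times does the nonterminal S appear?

2

[S [U when e do [M when e do [M x = e] otherwise [M x = e]] otherwise [U when e do [S [M x = e]]]]]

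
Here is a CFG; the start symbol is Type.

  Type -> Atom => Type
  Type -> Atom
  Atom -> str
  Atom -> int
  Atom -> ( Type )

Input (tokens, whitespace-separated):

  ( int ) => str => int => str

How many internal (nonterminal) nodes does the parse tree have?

[Type [Atom ( [Type [Atom int]] )] => [Type [Atom str] => [Type [Atom int] => [Type [Atom str]]]]]

10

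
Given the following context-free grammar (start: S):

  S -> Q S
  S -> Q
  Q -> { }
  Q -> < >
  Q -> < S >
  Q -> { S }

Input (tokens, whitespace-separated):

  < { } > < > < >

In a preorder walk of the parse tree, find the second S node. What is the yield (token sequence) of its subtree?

{ }

[S [Q < [S [Q { }]] >] [S [Q < >] [S [Q < >]]]]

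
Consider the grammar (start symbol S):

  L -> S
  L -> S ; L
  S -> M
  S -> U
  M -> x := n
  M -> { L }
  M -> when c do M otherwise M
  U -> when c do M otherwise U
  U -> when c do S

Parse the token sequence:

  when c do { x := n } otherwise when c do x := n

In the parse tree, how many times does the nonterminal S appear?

[S [U when c do [M { [L [S [M x := n]]] }] otherwise [U when c do [S [M x := n]]]]]

3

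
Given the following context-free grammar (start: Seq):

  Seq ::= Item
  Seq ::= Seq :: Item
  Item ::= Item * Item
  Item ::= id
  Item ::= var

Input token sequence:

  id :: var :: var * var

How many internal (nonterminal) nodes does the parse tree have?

8

[Seq [Seq [Seq [Item id]] :: [Item var]] :: [Item [Item var] * [Item var]]]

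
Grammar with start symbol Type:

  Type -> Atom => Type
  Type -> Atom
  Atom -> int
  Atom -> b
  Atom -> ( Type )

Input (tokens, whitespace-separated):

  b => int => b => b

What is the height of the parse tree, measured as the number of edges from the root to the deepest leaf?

[Type [Atom b] => [Type [Atom int] => [Type [Atom b] => [Type [Atom b]]]]]

5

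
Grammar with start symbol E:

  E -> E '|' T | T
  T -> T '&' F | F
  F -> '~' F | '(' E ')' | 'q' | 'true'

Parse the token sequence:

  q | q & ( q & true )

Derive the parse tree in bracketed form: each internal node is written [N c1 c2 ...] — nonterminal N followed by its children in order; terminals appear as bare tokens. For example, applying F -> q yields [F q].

E
E | T
T | T
F | T
q | T
q | T & F
q | F & F
q | q & F
q | q & ( E )
q | q & ( T )
q | q & ( T & F )
q | q & ( F & F )
q | q & ( q & F )
q | q & ( q & true )

[E [E [T [F q]]] | [T [T [F q]] & [F ( [E [T [T [F q]] & [F true]]] )]]]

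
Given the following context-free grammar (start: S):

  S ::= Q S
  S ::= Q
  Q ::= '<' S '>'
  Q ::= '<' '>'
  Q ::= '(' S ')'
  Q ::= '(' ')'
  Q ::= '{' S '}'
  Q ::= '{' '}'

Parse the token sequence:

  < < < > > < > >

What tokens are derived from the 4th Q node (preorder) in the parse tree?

[S [Q < [S [Q < [S [Q < >]] >] [S [Q < >]]] >]]

< >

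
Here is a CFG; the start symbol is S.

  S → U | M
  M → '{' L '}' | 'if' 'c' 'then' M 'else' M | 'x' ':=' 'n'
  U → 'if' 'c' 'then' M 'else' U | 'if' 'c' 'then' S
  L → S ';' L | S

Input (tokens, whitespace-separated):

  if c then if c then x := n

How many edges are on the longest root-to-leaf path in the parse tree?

6

[S [U if c then [S [U if c then [S [M x := n]]]]]]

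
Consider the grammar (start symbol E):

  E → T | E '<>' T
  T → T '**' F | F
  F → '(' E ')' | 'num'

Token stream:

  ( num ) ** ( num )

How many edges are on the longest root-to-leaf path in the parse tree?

7

[E [T [T [F ( [E [T [F num]]] )]] ** [F ( [E [T [F num]]] )]]]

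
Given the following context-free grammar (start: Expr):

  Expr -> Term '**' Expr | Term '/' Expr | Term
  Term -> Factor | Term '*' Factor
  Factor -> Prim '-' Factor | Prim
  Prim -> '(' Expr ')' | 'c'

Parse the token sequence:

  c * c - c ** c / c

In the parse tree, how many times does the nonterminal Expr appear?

3

[Expr [Term [Term [Factor [Prim c]]] * [Factor [Prim c] - [Factor [Prim c]]]] ** [Expr [Term [Factor [Prim c]]] / [Expr [Term [Factor [Prim c]]]]]]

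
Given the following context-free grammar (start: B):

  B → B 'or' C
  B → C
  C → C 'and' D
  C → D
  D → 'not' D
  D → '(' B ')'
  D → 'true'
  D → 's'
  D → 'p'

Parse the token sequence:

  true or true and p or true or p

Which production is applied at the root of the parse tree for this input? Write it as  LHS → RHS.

B → B 'or' C

[B [B [B [B [C [D true]]] or [C [C [D true]] and [D p]]] or [C [D true]]] or [C [D p]]]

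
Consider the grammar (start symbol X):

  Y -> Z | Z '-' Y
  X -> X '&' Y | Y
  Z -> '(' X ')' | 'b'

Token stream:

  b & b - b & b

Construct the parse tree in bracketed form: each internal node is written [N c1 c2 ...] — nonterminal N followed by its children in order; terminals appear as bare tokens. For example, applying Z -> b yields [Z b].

X
X & Y
X & Y & Y
Y & Y & Y
Z & Y & Y
b & Y & Y
b & Z - Y & Y
b & b - Y & Y
b & b - Z & Y
b & b - b & Y
b & b - b & Z
b & b - b & b

[X [X [X [Y [Z b]]] & [Y [Z b] - [Y [Z b]]]] & [Y [Z b]]]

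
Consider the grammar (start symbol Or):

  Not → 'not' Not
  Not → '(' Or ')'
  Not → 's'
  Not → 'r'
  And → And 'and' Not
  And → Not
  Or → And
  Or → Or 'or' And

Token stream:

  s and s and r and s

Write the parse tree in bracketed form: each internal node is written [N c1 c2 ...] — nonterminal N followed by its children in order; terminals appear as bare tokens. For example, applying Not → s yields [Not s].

Or
And
And and Not
And and Not and Not
And and Not and Not and Not
Not and Not and Not and Not
s and Not and Not and Not
s and s and Not and Not
s and s and r and Not
s and s and r and s

[Or [And [And [And [And [Not s]] and [Not s]] and [Not r]] and [Not s]]]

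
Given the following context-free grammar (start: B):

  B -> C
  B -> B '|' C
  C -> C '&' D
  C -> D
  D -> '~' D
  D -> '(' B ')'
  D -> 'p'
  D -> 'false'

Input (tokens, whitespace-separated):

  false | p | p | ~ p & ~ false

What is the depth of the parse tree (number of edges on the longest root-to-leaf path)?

[B [B [B [B [C [D false]]] | [C [D p]]] | [C [D p]]] | [C [C [D ~ [D p]]] & [D ~ [D false]]]]

6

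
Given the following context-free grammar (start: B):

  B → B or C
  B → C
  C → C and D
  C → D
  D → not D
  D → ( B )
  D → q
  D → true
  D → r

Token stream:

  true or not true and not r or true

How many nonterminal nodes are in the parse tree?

[B [B [B [C [D true]]] or [C [C [D not [D true]]] and [D not [D r]]]] or [C [D true]]]

13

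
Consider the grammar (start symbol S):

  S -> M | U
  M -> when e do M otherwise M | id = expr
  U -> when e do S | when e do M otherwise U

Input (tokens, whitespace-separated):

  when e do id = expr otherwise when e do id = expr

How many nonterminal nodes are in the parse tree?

6

[S [U when e do [M id = expr] otherwise [U when e do [S [M id = expr]]]]]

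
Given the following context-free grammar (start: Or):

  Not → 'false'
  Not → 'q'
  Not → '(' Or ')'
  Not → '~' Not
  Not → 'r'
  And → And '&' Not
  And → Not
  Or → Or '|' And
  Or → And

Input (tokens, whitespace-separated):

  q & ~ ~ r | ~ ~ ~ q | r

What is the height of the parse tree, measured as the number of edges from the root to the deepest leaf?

[Or [Or [Or [And [And [Not q]] & [Not ~ [Not ~ [Not r]]]]] | [And [Not ~ [Not ~ [Not ~ [Not q]]]]]] | [And [Not r]]]

7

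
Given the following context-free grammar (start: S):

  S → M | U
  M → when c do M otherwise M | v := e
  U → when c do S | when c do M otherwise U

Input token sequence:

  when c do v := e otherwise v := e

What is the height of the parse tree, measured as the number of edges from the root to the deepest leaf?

[S [M when c do [M v := e] otherwise [M v := e]]]

3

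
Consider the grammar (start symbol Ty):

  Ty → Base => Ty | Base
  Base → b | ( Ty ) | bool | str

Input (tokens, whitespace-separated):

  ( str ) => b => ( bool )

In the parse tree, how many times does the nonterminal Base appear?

5

[Ty [Base ( [Ty [Base str]] )] => [Ty [Base b] => [Ty [Base ( [Ty [Base bool]] )]]]]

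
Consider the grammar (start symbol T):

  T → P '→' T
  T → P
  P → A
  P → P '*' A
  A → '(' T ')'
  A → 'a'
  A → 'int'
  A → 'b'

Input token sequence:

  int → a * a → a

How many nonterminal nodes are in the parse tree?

11

[T [P [A int]] → [T [P [P [A a]] * [A a]] → [T [P [A a]]]]]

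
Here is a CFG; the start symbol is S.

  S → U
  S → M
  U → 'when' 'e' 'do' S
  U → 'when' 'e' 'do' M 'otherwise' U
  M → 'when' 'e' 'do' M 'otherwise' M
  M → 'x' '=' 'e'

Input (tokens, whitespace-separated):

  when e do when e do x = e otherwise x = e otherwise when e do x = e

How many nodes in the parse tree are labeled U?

2

[S [U when e do [M when e do [M x = e] otherwise [M x = e]] otherwise [U when e do [S [M x = e]]]]]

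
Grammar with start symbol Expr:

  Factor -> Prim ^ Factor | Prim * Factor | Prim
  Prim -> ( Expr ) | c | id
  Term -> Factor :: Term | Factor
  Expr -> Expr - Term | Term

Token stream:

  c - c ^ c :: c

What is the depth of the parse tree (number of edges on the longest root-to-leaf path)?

5

[Expr [Expr [Term [Factor [Prim c]]]] - [Term [Factor [Prim c] ^ [Factor [Prim c]]] :: [Term [Factor [Prim c]]]]]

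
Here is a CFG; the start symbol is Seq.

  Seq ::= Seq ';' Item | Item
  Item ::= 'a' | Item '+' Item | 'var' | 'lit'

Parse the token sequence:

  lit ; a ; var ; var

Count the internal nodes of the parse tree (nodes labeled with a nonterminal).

[Seq [Seq [Seq [Seq [Item lit]] ; [Item a]] ; [Item var]] ; [Item var]]

8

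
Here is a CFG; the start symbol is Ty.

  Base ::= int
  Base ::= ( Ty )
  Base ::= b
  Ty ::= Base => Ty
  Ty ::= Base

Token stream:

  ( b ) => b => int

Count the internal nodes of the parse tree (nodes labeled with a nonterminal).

[Ty [Base ( [Ty [Base b]] )] => [Ty [Base b] => [Ty [Base int]]]]

8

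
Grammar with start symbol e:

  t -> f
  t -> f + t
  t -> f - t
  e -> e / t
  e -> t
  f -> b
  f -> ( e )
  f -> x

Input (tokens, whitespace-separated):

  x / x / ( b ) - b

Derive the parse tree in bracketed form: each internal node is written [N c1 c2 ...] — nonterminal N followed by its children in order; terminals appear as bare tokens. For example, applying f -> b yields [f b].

[e [e [e [t [f x]]] / [t [f x]]] / [t [f ( [e [t [f b]]] )] - [t [f b]]]]

e
e / t
e / t / t
t / t / t
f / t / t
x / t / t
x / f / t
x / x / t
x / x / f - t
x / x / ( e ) - t
x / x / ( t ) - t
x / x / ( f ) - t
x / x / ( b ) - t
x / x / ( b ) - f
x / x / ( b ) - b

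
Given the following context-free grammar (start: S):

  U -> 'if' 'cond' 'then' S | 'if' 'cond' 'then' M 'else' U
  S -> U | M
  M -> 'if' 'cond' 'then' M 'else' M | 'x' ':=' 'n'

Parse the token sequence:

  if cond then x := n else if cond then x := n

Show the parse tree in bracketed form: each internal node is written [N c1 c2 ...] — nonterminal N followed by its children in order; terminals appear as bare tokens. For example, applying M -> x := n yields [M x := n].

S
U
if cond then M else U
if cond then x := n else U
if cond then x := n else if cond then S
if cond then x := n else if cond then M
if cond then x := n else if cond then x := n

[S [U if cond then [M x := n] else [U if cond then [S [M x := n]]]]]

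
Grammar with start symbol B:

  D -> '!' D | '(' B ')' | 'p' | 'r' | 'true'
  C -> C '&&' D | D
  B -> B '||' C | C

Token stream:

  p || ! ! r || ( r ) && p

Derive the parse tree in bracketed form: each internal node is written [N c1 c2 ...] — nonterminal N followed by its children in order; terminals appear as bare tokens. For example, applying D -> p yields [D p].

[B [B [B [C [D p]]] || [C [D ! [D ! [D r]]]]] || [C [C [D ( [B [C [D r]]] )]] && [D p]]]

B
B || C
B || C || C
C || C || C
D || C || C
p || C || C
p || D || C
p || ! D || C
p || ! ! D || C
p || ! ! r || C
p || ! ! r || C && D
p || ! ! r || D && D
p || ! ! r || ( B ) && D
p || ! ! r || ( C ) && D
p || ! ! r || ( D ) && D
p || ! ! r || ( r ) && D
p || ! ! r || ( r ) && p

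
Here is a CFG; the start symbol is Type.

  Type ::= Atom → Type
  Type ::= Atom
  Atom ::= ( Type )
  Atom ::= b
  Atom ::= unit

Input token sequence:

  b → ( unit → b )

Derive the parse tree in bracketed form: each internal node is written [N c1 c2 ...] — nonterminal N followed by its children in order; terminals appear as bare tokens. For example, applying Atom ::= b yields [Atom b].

[Type [Atom b] → [Type [Atom ( [Type [Atom unit] → [Type [Atom b]]] )]]]

Type
Atom → Type
b → Type
b → Atom
b → ( Type )
b → ( Atom → Type )
b → ( unit → Type )
b → ( unit → Atom )
b → ( unit → b )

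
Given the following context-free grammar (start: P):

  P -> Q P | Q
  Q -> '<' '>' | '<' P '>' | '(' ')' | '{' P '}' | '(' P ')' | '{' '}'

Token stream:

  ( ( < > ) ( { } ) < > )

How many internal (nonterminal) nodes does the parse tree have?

12

[P [Q ( [P [Q ( [P [Q < >]] )] [P [Q ( [P [Q { }]] )] [P [Q < >]]]] )]]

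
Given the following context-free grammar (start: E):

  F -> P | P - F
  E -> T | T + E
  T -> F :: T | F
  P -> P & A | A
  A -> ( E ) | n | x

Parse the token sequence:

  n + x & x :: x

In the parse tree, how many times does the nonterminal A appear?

4

[E [T [F [P [A n]]]] + [E [T [F [P [P [A x]] & [A x]]] :: [T [F [P [A x]]]]]]]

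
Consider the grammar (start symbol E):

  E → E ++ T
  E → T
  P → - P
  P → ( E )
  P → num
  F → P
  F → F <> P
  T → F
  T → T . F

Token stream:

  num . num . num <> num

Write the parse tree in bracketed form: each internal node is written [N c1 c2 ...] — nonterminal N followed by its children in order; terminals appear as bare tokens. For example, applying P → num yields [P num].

E
T
T . F
T . F . F
F . F . F
P . F . F
num . F . F
num . P . F
num . num . F
num . num . F <> P
num . num . P <> P
num . num . num <> P
num . num . num <> num

[E [T [T [T [F [P num]]] . [F [P num]]] . [F [F [P num]] <> [P num]]]]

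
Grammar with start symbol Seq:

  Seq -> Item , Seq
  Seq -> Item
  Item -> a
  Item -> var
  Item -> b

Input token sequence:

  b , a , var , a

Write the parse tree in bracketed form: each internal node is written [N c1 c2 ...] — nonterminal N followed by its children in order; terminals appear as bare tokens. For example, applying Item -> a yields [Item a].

[Seq [Item b] , [Seq [Item a] , [Seq [Item var] , [Seq [Item a]]]]]

Seq
Item , Seq
b , Seq
b , Item , Seq
b , a , Seq
b , a , Item , Seq
b , a , var , Seq
b , a , var , Item
b , a , var , a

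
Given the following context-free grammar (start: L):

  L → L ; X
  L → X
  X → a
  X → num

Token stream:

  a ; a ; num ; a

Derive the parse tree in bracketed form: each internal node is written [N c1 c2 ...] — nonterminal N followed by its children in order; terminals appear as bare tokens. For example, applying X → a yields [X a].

[L [L [L [L [X a]] ; [X a]] ; [X num]] ; [X a]]

L
L ; X
L ; X ; X
L ; X ; X ; X
X ; X ; X ; X
a ; X ; X ; X
a ; a ; X ; X
a ; a ; num ; X
a ; a ; num ; a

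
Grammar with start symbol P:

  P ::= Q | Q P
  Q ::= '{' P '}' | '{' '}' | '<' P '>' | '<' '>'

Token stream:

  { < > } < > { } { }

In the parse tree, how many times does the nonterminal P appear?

5

[P [Q { [P [Q < >]] }] [P [Q < >] [P [Q { }] [P [Q { }]]]]]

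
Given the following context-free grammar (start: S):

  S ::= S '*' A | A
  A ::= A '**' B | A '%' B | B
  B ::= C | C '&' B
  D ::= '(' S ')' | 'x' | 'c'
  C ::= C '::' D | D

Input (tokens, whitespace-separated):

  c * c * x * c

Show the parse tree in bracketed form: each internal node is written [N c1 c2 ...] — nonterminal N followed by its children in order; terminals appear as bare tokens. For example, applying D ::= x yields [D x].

[S [S [S [S [A [B [C [D c]]]]] * [A [B [C [D c]]]]] * [A [B [C [D x]]]]] * [A [B [C [D c]]]]]

S
S * A
S * A * A
S * A * A * A
A * A * A * A
B * A * A * A
C * A * A * A
D * A * A * A
c * A * A * A
c * B * A * A
c * C * A * A
c * D * A * A
c * c * A * A
c * c * B * A
c * c * C * A
c * c * D * A
c * c * x * A
c * c * x * B
c * c * x * C
c * c * x * D
c * c * x * c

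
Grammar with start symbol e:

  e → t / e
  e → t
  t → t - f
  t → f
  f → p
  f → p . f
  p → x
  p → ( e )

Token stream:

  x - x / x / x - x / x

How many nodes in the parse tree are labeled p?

6

[e [t [t [f [p x]]] - [f [p x]]] / [e [t [f [p x]]] / [e [t [t [f [p x]]] - [f [p x]]] / [e [t [f [p x]]]]]]]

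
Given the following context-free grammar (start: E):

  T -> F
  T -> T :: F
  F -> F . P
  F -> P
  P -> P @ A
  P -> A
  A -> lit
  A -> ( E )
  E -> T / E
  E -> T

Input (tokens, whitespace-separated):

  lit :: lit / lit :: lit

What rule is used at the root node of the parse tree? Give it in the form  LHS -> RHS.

E -> T / E

[E [T [T [F [P [A lit]]]] :: [F [P [A lit]]]] / [E [T [T [F [P [A lit]]]] :: [F [P [A lit]]]]]]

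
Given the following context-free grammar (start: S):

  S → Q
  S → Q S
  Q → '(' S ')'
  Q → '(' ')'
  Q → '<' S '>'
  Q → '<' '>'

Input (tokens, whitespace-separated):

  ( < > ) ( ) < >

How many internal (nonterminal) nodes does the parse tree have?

8

[S [Q ( [S [Q < >]] )] [S [Q ( )] [S [Q < >]]]]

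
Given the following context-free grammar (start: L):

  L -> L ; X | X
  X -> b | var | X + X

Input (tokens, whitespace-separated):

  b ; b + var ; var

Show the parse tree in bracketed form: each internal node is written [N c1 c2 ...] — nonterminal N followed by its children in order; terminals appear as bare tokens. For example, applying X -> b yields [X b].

[L [L [L [X b]] ; [X [X b] + [X var]]] ; [X var]]

L
L ; X
L ; X ; X
X ; X ; X
b ; X ; X
b ; X + X ; X
b ; b + X ; X
b ; b + var ; X
b ; b + var ; var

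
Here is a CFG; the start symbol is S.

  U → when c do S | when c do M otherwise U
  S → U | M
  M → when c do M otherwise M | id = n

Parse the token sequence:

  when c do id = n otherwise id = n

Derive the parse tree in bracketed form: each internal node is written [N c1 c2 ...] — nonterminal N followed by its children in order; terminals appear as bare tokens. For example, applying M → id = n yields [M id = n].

[S [M when c do [M id = n] otherwise [M id = n]]]

S
M
when c do M otherwise M
when c do id = n otherwise M
when c do id = n otherwise id = n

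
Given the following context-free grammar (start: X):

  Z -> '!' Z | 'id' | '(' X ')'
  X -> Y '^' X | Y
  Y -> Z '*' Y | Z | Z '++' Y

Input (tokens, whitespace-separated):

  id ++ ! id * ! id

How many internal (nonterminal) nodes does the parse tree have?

[X [Y [Z id] ++ [Y [Z ! [Z id]] * [Y [Z ! [Z id]]]]]]

9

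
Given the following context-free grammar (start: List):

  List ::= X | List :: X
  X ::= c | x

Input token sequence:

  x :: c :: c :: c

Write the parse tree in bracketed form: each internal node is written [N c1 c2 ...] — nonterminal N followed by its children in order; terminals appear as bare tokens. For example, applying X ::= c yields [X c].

List
List :: X
List :: X :: X
List :: X :: X :: X
X :: X :: X :: X
x :: X :: X :: X
x :: c :: X :: X
x :: c :: c :: X
x :: c :: c :: c

[List [List [List [List [X x]] :: [X c]] :: [X c]] :: [X c]]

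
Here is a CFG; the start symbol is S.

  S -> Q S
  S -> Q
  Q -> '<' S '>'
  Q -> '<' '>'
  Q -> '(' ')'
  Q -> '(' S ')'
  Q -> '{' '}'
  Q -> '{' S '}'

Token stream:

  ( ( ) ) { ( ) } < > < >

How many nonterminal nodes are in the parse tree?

12

[S [Q ( [S [Q ( )]] )] [S [Q { [S [Q ( )]] }] [S [Q < >] [S [Q < >]]]]]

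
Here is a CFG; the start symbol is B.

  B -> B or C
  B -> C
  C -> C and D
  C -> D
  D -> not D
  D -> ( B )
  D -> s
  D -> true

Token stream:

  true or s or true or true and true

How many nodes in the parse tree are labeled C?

5

[B [B [B [B [C [D true]]] or [C [D s]]] or [C [D true]]] or [C [C [D true]] and [D true]]]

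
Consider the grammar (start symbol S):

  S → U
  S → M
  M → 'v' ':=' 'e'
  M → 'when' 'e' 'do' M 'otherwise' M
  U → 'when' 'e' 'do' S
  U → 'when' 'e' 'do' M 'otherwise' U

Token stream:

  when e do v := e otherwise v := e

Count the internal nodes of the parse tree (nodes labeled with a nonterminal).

4

[S [M when e do [M v := e] otherwise [M v := e]]]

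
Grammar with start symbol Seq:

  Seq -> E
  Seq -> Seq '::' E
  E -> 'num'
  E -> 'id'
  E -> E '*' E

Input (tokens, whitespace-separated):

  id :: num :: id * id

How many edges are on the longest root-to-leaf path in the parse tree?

4

[Seq [Seq [Seq [E id]] :: [E num]] :: [E [E id] * [E id]]]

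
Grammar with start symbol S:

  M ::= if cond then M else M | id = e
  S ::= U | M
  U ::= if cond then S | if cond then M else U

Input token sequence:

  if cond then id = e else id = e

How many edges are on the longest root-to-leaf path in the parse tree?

[S [M if cond then [M id = e] else [M id = e]]]

3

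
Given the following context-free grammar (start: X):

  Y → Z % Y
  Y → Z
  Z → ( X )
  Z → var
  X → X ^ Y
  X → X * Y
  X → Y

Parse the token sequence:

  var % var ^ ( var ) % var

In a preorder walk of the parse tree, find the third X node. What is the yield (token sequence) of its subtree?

[X [X [Y [Z var] % [Y [Z var]]]] ^ [Y [Z ( [X [Y [Z var]]] )] % [Y [Z var]]]]

var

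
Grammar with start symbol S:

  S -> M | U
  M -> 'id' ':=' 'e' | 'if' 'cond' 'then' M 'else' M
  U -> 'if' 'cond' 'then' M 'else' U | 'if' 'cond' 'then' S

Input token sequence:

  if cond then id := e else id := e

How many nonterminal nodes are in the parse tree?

[S [M if cond then [M id := e] else [M id := e]]]

4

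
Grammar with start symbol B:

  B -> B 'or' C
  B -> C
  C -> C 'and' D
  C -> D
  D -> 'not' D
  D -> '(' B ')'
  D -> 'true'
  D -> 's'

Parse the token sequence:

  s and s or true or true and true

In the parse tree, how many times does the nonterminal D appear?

5

[B [B [B [C [C [D s]] and [D s]]] or [C [D true]]] or [C [C [D true]] and [D true]]]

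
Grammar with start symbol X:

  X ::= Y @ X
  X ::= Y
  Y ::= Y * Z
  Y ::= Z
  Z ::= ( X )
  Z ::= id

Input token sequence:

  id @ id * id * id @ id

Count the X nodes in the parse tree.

[X [Y [Z id]] @ [X [Y [Y [Y [Z id]] * [Z id]] * [Z id]] @ [X [Y [Z id]]]]]

3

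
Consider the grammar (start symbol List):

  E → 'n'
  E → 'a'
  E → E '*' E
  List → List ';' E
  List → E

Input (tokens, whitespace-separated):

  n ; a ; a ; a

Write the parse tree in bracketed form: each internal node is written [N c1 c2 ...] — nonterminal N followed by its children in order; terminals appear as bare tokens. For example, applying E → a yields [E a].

[List [List [List [List [E n]] ; [E a]] ; [E a]] ; [E a]]

List
List ; E
List ; E ; E
List ; E ; E ; E
E ; E ; E ; E
n ; E ; E ; E
n ; a ; E ; E
n ; a ; a ; E
n ; a ; a ; a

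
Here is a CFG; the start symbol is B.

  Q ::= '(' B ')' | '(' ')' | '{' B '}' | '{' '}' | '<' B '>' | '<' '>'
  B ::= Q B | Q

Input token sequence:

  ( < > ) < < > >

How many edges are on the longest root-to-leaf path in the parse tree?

[B [Q ( [B [Q < >]] )] [B [Q < [B [Q < >]] >]]]

5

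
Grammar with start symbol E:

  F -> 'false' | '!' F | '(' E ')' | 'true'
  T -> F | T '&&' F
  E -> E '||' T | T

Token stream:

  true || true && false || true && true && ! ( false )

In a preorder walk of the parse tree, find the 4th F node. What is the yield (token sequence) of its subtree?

[E [E [E [T [F true]]] || [T [T [F true]] && [F false]]] || [T [T [T [F true]] && [F true]] && [F ! [F ( [E [T [F false]]] )]]]]

true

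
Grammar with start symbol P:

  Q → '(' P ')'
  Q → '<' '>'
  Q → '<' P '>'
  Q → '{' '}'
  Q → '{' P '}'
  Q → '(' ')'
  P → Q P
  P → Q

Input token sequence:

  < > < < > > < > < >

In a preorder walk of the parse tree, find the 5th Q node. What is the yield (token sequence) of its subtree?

[P [Q < >] [P [Q < [P [Q < >]] >] [P [Q < >] [P [Q < >]]]]]

< >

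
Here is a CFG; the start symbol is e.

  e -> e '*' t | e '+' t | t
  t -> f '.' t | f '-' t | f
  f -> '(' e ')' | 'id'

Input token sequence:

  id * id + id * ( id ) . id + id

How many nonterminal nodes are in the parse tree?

20

[e [e [e [e [e [t [f id]]] * [t [f id]]] + [t [f id]]] * [t [f ( [e [t [f id]]] )] . [t [f id]]]] + [t [f id]]]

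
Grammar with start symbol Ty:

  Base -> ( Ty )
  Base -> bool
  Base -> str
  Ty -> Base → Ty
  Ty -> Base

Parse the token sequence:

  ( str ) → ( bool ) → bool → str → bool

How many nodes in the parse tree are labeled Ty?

7

[Ty [Base ( [Ty [Base str]] )] → [Ty [Base ( [Ty [Base bool]] )] → [Ty [Base bool] → [Ty [Base str] → [Ty [Base bool]]]]]]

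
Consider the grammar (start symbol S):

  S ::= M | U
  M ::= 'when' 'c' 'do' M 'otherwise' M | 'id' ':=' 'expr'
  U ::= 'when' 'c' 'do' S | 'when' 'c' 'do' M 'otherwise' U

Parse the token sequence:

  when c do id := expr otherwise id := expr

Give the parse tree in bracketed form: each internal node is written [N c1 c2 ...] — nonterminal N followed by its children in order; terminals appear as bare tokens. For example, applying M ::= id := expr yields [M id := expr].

S
M
when c do M otherwise M
when c do id := expr otherwise M
when c do id := expr otherwise id := expr

[S [M when c do [M id := expr] otherwise [M id := expr]]]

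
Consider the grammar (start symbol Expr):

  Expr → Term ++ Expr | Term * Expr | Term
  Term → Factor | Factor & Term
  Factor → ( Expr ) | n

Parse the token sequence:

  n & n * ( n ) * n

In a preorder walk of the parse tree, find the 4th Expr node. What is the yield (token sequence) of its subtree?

[Expr [Term [Factor n] & [Term [Factor n]]] * [Expr [Term [Factor ( [Expr [Term [Factor n]]] )]] * [Expr [Term [Factor n]]]]]

n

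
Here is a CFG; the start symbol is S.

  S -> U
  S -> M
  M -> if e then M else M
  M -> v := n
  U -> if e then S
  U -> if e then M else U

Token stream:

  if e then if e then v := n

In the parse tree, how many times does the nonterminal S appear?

3

[S [U if e then [S [U if e then [S [M v := n]]]]]]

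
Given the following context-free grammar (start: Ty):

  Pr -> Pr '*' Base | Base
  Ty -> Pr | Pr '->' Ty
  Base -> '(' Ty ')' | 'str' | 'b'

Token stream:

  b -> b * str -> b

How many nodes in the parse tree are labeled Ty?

[Ty [Pr [Base b]] -> [Ty [Pr [Pr [Base b]] * [Base str]] -> [Ty [Pr [Base b]]]]]

3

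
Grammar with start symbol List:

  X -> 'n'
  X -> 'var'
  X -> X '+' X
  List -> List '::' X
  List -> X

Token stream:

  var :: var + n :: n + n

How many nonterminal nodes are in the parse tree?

[List [List [List [X var]] :: [X [X var] + [X n]]] :: [X [X n] + [X n]]]

10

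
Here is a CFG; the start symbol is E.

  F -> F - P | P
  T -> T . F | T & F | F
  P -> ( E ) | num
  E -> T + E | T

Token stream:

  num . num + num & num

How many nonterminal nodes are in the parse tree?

14

[E [T [T [F [P num]]] . [F [P num]]] + [E [T [T [F [P num]]] & [F [P num]]]]]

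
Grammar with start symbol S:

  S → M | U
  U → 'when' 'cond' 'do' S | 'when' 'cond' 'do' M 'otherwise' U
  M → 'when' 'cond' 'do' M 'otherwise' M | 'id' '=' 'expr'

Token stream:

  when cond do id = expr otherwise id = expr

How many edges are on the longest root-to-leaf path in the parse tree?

3

[S [M when cond do [M id = expr] otherwise [M id = expr]]]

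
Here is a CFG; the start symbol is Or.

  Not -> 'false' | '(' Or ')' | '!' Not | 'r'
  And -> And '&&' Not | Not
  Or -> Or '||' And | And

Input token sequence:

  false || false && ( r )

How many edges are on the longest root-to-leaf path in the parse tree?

6

[Or [Or [And [Not false]]] || [And [And [Not false]] && [Not ( [Or [And [Not r]]] )]]]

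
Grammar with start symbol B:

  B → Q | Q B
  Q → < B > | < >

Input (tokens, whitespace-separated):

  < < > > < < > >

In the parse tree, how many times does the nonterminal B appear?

[B [Q < [B [Q < >]] >] [B [Q < [B [Q < >]] >]]]

4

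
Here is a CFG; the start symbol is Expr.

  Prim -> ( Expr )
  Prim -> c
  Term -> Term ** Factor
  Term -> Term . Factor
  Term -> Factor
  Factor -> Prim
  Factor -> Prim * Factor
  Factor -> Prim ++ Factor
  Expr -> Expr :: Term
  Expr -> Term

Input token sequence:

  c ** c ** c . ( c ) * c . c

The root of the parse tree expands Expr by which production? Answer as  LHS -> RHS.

Expr -> Term

[Expr [Term [Term [Term [Term [Term [Factor [Prim c]]] ** [Factor [Prim c]]] ** [Factor [Prim c]]] . [Factor [Prim ( [Expr [Term [Factor [Prim c]]]] )] * [Factor [Prim c]]]] . [Factor [Prim c]]]]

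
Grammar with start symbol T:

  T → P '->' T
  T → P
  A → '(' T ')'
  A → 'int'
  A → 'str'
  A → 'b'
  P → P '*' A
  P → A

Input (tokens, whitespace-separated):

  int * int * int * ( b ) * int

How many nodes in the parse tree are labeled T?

2

[T [P [P [P [P [P [A int]] * [A int]] * [A int]] * [A ( [T [P [A b]]] )]] * [A int]]]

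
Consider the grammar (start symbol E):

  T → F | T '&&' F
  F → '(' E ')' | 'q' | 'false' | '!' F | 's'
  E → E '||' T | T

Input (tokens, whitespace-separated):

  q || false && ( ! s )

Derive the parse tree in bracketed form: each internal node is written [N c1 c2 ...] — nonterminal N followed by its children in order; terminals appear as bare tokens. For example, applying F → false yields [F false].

[E [E [T [F q]]] || [T [T [F false]] && [F ( [E [T [F ! [F s]]]] )]]]

E
E || T
T || T
F || T
q || T
q || T && F
q || F && F
q || false && F
q || false && ( E )
q || false && ( T )
q || false && ( F )
q || false && ( ! F )
q || false && ( ! s )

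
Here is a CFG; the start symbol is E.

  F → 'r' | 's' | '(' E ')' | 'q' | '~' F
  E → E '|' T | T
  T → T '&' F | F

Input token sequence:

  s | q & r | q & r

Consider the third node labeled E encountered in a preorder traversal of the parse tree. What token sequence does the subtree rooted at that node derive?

[E [E [E [T [F s]]] | [T [T [F q]] & [F r]]] | [T [T [F q]] & [F r]]]

s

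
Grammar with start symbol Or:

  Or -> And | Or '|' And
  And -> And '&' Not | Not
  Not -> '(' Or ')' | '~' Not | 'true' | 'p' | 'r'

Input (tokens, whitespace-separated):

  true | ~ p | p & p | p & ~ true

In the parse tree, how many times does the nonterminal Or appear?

4

[Or [Or [Or [Or [And [Not true]]] | [And [Not ~ [Not p]]]] | [And [And [Not p]] & [Not p]]] | [And [And [Not p]] & [Not ~ [Not true]]]]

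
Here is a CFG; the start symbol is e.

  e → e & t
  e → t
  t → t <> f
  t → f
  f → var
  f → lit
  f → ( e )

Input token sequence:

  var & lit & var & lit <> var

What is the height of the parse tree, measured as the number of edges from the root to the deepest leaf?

[e [e [e [e [t [f var]]] & [t [f lit]]] & [t [f var]]] & [t [t [f lit]] <> [f var]]]

6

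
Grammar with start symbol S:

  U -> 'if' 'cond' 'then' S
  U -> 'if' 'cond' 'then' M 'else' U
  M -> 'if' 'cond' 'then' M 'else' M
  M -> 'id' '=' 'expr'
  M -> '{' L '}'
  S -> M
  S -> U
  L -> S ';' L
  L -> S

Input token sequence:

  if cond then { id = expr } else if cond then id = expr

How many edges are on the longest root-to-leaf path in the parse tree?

[S [U if cond then [M { [L [S [M id = expr]]] }] else [U if cond then [S [M id = expr]]]]]

6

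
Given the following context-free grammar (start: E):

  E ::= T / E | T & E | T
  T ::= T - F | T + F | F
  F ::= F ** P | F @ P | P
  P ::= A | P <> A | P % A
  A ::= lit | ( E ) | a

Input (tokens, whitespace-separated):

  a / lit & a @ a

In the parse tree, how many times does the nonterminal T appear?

3

[E [T [F [P [A a]]]] / [E [T [F [P [A lit]]]] & [E [T [F [F [P [A a]]] @ [P [A a]]]]]]]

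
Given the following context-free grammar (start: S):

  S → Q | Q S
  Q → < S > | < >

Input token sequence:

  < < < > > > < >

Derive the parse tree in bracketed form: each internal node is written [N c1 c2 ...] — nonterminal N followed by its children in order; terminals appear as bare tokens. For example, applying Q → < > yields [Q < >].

[S [Q < [S [Q < [S [Q < >]] >]] >] [S [Q < >]]]

S
Q S
< S > S
< Q > S
< < S > > S
< < Q > > S
< < < > > > S
< < < > > > Q
< < < > > > < >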